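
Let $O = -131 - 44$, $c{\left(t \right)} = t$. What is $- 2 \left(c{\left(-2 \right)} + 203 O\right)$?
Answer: $71054$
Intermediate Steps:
$O = -175$
$- 2 \left(c{\left(-2 \right)} + 203 O\right) = - 2 \left(-2 + 203 \left(-175\right)\right) = - 2 \left(-2 - 35525\right) = \left(-2\right) \left(-35527\right) = 71054$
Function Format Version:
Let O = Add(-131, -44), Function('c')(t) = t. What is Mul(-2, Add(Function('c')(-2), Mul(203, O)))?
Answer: 71054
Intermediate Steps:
O = -175
Mul(-2, Add(Function('c')(-2), Mul(203, O))) = Mul(-2, Add(-2, Mul(203, -175))) = Mul(-2, Add(-2, -35525)) = Mul(-2, -35527) = 71054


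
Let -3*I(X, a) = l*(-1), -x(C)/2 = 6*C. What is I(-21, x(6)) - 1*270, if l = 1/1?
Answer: -809/3 ≈ -269.67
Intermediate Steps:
l = 1
x(C) = -12*C
I(X, a) = 1/3 (I(X, a) = -(-1)/3 = -1/3*(-1) = 1/3)
I(-21, x(6)) - 1*270 = 1/3 - 1*270 = 1/3 - 270 = -809/3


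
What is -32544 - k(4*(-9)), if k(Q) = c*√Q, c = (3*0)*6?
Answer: -32544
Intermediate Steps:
c = 0 (c = 0*6 = 0)
k(Q) = 0 (k(Q) = 0*√Q = 0)
-32544 - k(4*(-9)) = -32544 - 1*0 = -32544 + 0 = -32544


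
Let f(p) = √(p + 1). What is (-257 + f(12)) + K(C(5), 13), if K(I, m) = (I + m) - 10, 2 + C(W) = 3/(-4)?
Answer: -1027/4 + √13 ≈ -253.14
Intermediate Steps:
C(W) = -11/4 (C(W) = -2 + 3/(-4) = -2 + 3*(-¼) = -2 - ¾ = -11/4)
K(I, m) = -10 + I + m
f(p) = √(1 + p)
(-257 + f(12)) + K(C(5), 13) = (-257 + √(1 + 12)) + (-10 - 11/4 + 13) = (-257 + √13) + ¼ = -1027/4 + √13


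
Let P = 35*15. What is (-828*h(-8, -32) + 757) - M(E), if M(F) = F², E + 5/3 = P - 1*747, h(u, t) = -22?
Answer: -279484/9 ≈ -31054.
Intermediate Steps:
P = 525
E = -671/3 (E = -5/3 + (525 - 1*747) = -5/3 + (525 - 747) = -5/3 - 222 = -671/3 ≈ -223.67)
(-828*h(-8, -32) + 757) - M(E) = (-828*(-22) + 757) - (-671/3)² = (18216 + 757) - 1*450241/9 = 18973 - 450241/9 = -279484/9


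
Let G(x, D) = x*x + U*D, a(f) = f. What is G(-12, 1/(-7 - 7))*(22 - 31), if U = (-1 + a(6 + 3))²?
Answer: -8784/7 ≈ -1254.9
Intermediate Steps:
U = 64 (U = (-1 + (6 + 3))² = (-1 + 9)² = 8² = 64)
G(x, D) = x² + 64*D (G(x, D) = x*x + 64*D = x² + 64*D)
G(-12, 1/(-7 - 7))*(22 - 31) = ((-12)² + 64/(-7 - 7))*(22 - 31) = (144 + 64/(-14))*(-9) = (144 + 64*(-1/14))*(-9) = (144 - 32/7)*(-9) = (976/7)*(-9) = -8784/7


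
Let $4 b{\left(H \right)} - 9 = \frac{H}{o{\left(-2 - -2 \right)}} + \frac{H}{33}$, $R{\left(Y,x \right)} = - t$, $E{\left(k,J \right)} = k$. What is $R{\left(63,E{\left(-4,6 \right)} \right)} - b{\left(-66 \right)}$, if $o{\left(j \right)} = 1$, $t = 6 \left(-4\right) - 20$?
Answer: $\frac{235}{4} \approx 58.75$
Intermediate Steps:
$t = -44$ ($t = -24 - 20 = -44$)
$R{\left(Y,x \right)} = 44$ ($R{\left(Y,x \right)} = \left(-1\right) \left(-44\right) = 44$)
$b{\left(H \right)} = \frac{9}{4} + \frac{17 H}{66}$ ($b{\left(H \right)} = \frac{9}{4} + \frac{\frac{H}{1} + \frac{H}{33}}{4} = \frac{9}{4} + \frac{H 1 + H \frac{1}{33}}{4} = \frac{9}{4} + \frac{H + \frac{H}{33}}{4} = \frac{9}{4} + \frac{\frac{34}{33} H}{4} = \frac{9}{4} + \frac{17 H}{66}$)
$R{\left(63,E{\left(-4,6 \right)} \right)} - b{\left(-66 \right)} = 44 - \left(\frac{9}{4} + \frac{17}{66} \left(-66\right)\right) = 44 - \left(\frac{9}{4} - 17\right) = 44 - - \frac{59}{4} = 44 + \frac{59}{4} = \frac{235}{4}$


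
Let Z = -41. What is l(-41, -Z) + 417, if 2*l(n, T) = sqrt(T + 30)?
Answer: 417 + sqrt(71)/2 ≈ 421.21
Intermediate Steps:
l(n, T) = sqrt(30 + T)/2 (l(n, T) = sqrt(T + 30)/2 = sqrt(30 + T)/2)
l(-41, -Z) + 417 = sqrt(30 - 1*(-41))/2 + 417 = sqrt(30 + 41)/2 + 417 = sqrt(71)/2 + 417 = 417 + sqrt(71)/2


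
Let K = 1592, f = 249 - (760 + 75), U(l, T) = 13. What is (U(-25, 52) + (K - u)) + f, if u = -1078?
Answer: 2097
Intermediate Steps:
f = -586 (f = 249 - 1*835 = 249 - 835 = -586)
(U(-25, 52) + (K - u)) + f = (13 + (1592 - 1*(-1078))) - 586 = (13 + (1592 + 1078)) - 586 = (13 + 2670) - 586 = 2683 - 586 = 2097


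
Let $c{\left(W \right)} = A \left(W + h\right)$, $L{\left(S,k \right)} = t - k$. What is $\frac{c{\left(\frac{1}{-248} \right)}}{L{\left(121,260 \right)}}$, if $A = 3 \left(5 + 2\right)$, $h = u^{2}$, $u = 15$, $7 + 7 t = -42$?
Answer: $- \frac{390593}{22072} \approx -17.696$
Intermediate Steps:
$t = -7$ ($t = -1 + \frac{1}{7} \left(-42\right) = -1 - 6 = -7$)
$h = 225$ ($h = 15^{2} = 225$)
$A = 21$ ($A = 3 \cdot 7 = 21$)
$L{\left(S,k \right)} = -7 - k$
$c{\left(W \right)} = 4725 + 21 W$ ($c{\left(W \right)} = 21 \left(W + 225\right) = 21 \left(225 + W\right) = 4725 + 21 W$)
$\frac{c{\left(\frac{1}{-248} \right)}}{L{\left(121,260 \right)}} = \frac{4725 + \frac{21}{-248}}{-7 - 260} = \frac{4725 + 21 \left(- \frac{1}{248}\right)}{-7 - 260} = \frac{4725 - \frac{21}{248}}{-267} = \frac{1171779}{248} \left(- \frac{1}{267}\right) = - \frac{390593}{22072}$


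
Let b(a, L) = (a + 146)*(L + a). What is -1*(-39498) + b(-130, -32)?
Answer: 36906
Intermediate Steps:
b(a, L) = (146 + a)*(L + a)
-1*(-39498) + b(-130, -32) = -1*(-39498) + ((-130)² + 146*(-32) + 146*(-130) - 32*(-130)) = 39498 + (16900 - 4672 - 18980 + 4160) = 39498 - 2592 = 36906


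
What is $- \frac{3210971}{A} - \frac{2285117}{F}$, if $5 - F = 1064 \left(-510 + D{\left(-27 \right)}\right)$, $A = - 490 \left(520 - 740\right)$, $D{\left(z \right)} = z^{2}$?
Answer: $- \frac{501855951081}{25118585800} \approx -19.979$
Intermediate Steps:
$A = 107800$ ($A = - 490 \left(520 - 740\right) = \left(-490\right) \left(-220\right) = 107800$)
$F = -233011$ ($F = 5 - 1064 \left(-510 + \left(-27\right)^{2}\right) = 5 - 1064 \left(-510 + 729\right) = 5 - 1064 \cdot 219 = 5 - 233016 = -233011$)
$- \frac{3210971}{A} - \frac{2285117}{F} = - \frac{3210971}{107800} - \frac{2285117}{-233011} = \left(-3210971\right) \frac{1}{107800} - - \frac{2285117}{233011} = - \frac{3210971}{107800} + \frac{2285117}{233011} = - \frac{501855951081}{25118585800}$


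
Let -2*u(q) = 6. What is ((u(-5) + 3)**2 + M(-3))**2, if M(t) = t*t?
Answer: 81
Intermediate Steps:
u(q) = -3 (u(q) = -1/2*6 = -3)
M(t) = t**2
((u(-5) + 3)**2 + M(-3))**2 = ((-3 + 3)**2 + (-3)**2)**2 = (0**2 + 9)**2 = (0 + 9)**2 = 9**2 = 81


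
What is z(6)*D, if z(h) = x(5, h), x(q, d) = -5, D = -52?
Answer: 260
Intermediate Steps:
z(h) = -5
z(6)*D = -5*(-52) = 260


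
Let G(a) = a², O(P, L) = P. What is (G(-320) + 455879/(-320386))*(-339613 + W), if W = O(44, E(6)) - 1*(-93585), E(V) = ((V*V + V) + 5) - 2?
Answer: -4035007217518832/160193 ≈ -2.5188e+10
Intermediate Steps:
E(V) = 3 + V + V² (E(V) = ((V² + V) + 5) - 2 = ((V + V²) + 5) - 2 = (5 + V + V²) - 2 = 3 + V + V²)
W = 93629 (W = 44 - 1*(-93585) = 44 + 93585 = 93629)
(G(-320) + 455879/(-320386))*(-339613 + W) = ((-320)² + 455879/(-320386))*(-339613 + 93629) = (102400 + 455879*(-1/320386))*(-245984) = (102400 - 455879/320386)*(-245984) = (32807070521/320386)*(-245984) = -4035007217518832/160193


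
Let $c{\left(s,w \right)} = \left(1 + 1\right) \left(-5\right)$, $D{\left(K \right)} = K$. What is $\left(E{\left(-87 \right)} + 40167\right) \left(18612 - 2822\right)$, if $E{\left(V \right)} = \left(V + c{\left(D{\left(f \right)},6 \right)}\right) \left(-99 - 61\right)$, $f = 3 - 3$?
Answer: $879297730$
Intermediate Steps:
$f = 0$
$c{\left(s,w \right)} = -10$ ($c{\left(s,w \right)} = 2 \left(-5\right) = -10$)
$E{\left(V \right)} = 1600 - 160 V$ ($E{\left(V \right)} = \left(V - 10\right) \left(-99 - 61\right) = \left(-10 + V\right) \left(-160\right) = 1600 - 160 V$)
$\left(E{\left(-87 \right)} + 40167\right) \left(18612 - 2822\right) = \left(\left(1600 - -13920\right) + 40167\right) \left(18612 - 2822\right) = \left(\left(1600 + 13920\right) + 40167\right) 15790 = \left(15520 + 40167\right) 15790 = 55687 \cdot 15790 = 879297730$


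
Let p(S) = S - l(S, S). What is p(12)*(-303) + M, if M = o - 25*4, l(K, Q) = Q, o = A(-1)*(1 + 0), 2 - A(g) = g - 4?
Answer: -93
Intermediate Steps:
A(g) = 6 - g (A(g) = 2 - (g - 4) = 2 - (-4 + g) = 2 + (4 - g) = 6 - g)
o = 7 (o = (6 - 1*(-1))*(1 + 0) = (6 + 1)*1 = 7*1 = 7)
p(S) = 0 (p(S) = S - S = 0)
M = -93 (M = 7 - 25*4 = 7 - 1*100 = 7 - 100 = -93)
p(12)*(-303) + M = 0*(-303) - 93 = 0 - 93 = -93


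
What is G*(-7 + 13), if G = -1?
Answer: -6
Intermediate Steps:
G*(-7 + 13) = -(-7 + 13) = -1*6 = -6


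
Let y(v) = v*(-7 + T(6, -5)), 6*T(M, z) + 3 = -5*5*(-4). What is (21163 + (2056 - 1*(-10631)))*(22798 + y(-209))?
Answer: 2120584025/3 ≈ 7.0686e+8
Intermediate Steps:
T(M, z) = 97/6 (T(M, z) = -½ + (-5*5*(-4))/6 = -½ + (-25*(-4))/6 = -½ + (⅙)*100 = -½ + 50/3 = 97/6)
y(v) = 55*v/6 (y(v) = v*(-7 + 97/6) = v*(55/6) = 55*v/6)
(21163 + (2056 - 1*(-10631)))*(22798 + y(-209)) = (21163 + (2056 - 1*(-10631)))*(22798 + (55/6)*(-209)) = (21163 + (2056 + 10631))*(22798 - 11495/6) = (21163 + 12687)*(125293/6) = 33850*(125293/6) = 2120584025/3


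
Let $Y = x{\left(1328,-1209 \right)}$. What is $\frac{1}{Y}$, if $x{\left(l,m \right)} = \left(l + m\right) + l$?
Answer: $\frac{1}{1447} \approx 0.00069109$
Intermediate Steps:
$x{\left(l,m \right)} = m + 2 l$
$Y = 1447$ ($Y = -1209 + 2 \cdot 1328 = -1209 + 2656 = 1447$)
$\frac{1}{Y} = \frac{1}{1447}$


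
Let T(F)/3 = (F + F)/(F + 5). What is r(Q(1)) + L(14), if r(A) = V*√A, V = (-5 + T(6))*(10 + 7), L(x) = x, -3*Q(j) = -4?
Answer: 14 - 646*√3/33 ≈ -19.906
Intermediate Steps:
Q(j) = 4/3 (Q(j) = -⅓*(-4) = 4/3)
T(F) = 6*F/(5 + F) (T(F) = 3*((F + F)/(F + 5)) = 3*((2*F)/(5 + F)) = 3*(2*F/(5 + F)) = 6*F/(5 + F))
V = -323/11 (V = (-5 + 6*6/(5 + 6))*(10 + 7) = (-5 + 6*6/11)*17 = (-5 + 6*6*(1/11))*17 = (-5 + 36/11)*17 = -19/11*17 = -323/11 ≈ -29.364)
r(A) = -323*√A/11
r(Q(1)) + L(14) = -646*√3/33 + 14 = 14 - 646*√3/33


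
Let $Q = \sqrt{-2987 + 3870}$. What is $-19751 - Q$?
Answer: $-19751 - \sqrt{883} \approx -19781.0$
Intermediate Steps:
$Q = \sqrt{883} \approx 29.715$
$-19751 - Q = -19751 - \sqrt{883}$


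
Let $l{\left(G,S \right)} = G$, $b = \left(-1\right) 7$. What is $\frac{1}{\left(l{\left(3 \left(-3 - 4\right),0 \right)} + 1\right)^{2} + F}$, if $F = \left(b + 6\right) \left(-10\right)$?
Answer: $\frac{1}{410} \approx 0.002439$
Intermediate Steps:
$b = -7$
$F = 10$ ($F = \left(-7 + 6\right) \left(-10\right) = \left(-1\right) \left(-10\right) = 10$)
$\frac{1}{\left(l{\left(3 \left(-3 - 4\right),0 \right)} + 1\right)^{2} + F} = \frac{1}{\left(3 \left(-3 - 4\right) + 1\right)^{2} + 10} = \frac{1}{\left(3 \left(-7\right) + 1\right)^{2} + 10} = \frac{1}{\left(-21 + 1\right)^{2} + 10} = \frac{1}{\left(-20\right)^{2} + 10} = \frac{1}{400 + 10} = \frac{1}{410}$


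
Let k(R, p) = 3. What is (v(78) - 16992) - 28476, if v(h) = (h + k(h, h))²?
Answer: -38907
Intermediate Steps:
v(h) = (3 + h)² (v(h) = (h + 3)² = (3 + h)²)
(v(78) - 16992) - 28476 = ((3 + 78)² - 16992) - 28476 = (81² - 16992) - 28476 = (6561 - 16992) - 28476 = -10431 - 28476 = -38907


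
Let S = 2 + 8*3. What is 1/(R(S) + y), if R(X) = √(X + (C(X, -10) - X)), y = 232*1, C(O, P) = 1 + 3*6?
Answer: 232/53805 - √19/53805 ≈ 0.0042309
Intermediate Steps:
C(O, P) = 19 (C(O, P) = 1 + 18 = 19)
S = 26 (S = 2 + 24 = 26)
y = 232
R(X) = √19 (R(X) = √(X + (19 - X)) = √19)
1/(R(S) + y) = 1/(√19 + 232) = 1/(232 + √19)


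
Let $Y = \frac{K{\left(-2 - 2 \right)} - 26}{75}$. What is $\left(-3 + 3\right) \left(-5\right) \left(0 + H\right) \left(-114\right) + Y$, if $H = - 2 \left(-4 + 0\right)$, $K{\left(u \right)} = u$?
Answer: $- \frac{2}{5} \approx -0.4$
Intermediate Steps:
$H = 8$ ($H = \left(-2\right) \left(-4\right) = 8$)
$Y = - \frac{2}{5}$ ($Y = \frac{\left(-2 - 2\right) - 26}{75} = \left(-4 - 26\right) \frac{1}{75} = \left(-30\right) \frac{1}{75} = - \frac{2}{5} \approx -0.4$)
$\left(-3 + 3\right) \left(-5\right) \left(0 + H\right) \left(-114\right) + Y = \left(-3 + 3\right) \left(-5\right) \left(0 + 8\right) \left(-114\right) - \frac{2}{5} = 0 \left(-5\right) 8 \left(-114\right) - \frac{2}{5} = 0 \cdot 8 \left(-114\right) - \frac{2}{5} = 0 \left(-114\right) - \frac{2}{5} = 0 - \frac{2}{5} = - \frac{2}{5}$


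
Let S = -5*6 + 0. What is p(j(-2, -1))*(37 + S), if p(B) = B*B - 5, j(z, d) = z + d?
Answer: 28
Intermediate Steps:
j(z, d) = d + z
S = -30 (S = -30 + 0 = -30)
p(B) = -5 + B² (p(B) = B² - 5 = -5 + B²)
p(j(-2, -1))*(37 + S) = (-5 + (-1 - 2)²)*(37 - 30) = (-5 + (-3)²)*7 = (-5 + 9)*7 = 4*7 = 28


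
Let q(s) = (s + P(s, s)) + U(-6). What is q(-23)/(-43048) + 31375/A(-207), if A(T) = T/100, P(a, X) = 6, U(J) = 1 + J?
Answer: -67531547723/4455468 ≈ -15157.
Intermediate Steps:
q(s) = 1 + s (q(s) = (s + 6) + (1 - 6) = (6 + s) - 5 = 1 + s)
A(T) = T/100 (A(T) = T*(1/100) = T/100)
q(-23)/(-43048) + 31375/A(-207) = (1 - 23)/(-43048) + 31375/(((1/100)*(-207))) = -22*(-1/43048) + 31375/(-207/100) = 11/21524 + 31375*(-100/207) = 11/21524 - 3137500/207 = -67531547723/4455468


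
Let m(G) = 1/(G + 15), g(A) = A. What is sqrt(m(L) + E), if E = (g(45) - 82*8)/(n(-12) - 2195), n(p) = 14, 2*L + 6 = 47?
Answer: sqrt(7393051293)/154851 ≈ 0.55526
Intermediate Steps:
L = 41/2 (L = -3 + (1/2)*47 = -3 + 47/2 = 41/2 ≈ 20.500)
E = 611/2181 (E = (45 - 82*8)/(14 - 2195) = (45 - 656)/(-2181) = -611*(-1/2181) = 611/2181 ≈ 0.28015)
m(G) = 1/(15 + G)
sqrt(m(L) + E) = sqrt(1/(15 + 41/2) + 611/2181) = sqrt(1/(71/2) + 611/2181) = sqrt(2/71 + 611/2181) = sqrt(47743/154851) = sqrt(7393051293)/154851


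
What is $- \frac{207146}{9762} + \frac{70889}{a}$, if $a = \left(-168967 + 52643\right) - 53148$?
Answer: $- \frac{17898732665}{827192832} \approx -21.638$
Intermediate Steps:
$a = -169472$ ($a = -116324 - 53148 = -169472$)
$- \frac{207146}{9762} + \frac{70889}{a} = - \frac{207146}{9762} + \frac{70889}{-169472} = \left(-207146\right) \frac{1}{9762} + 70889 \left(- \frac{1}{169472}\right) = - \frac{103573}{4881} - \frac{70889}{169472} = - \frac{17898732665}{827192832}$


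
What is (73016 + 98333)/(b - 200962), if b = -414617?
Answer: -171349/615579 ≈ -0.27835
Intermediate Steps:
(73016 + 98333)/(b - 200962) = (73016 + 98333)/(-414617 - 200962) = 171349/(-615579) = 171349*(-1/615579) = -171349/615579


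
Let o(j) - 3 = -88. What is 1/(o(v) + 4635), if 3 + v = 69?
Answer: 1/4550 ≈ 0.00021978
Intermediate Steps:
v = 66 (v = -3 + 69 = 66)
o(j) = -85 (o(j) = 3 - 88 = -85)
1/(o(v) + 4635) = 1/(-85 + 4635) = 1/4550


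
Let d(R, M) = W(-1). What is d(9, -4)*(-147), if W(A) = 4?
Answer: -588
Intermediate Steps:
d(R, M) = 4
d(9, -4)*(-147) = 4*(-147) = -588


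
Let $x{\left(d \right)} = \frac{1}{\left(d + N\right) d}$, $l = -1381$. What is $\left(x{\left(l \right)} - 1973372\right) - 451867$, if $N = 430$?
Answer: $- \frac{3185141561108}{1313331} \approx -2.4252 \cdot 10^{6}$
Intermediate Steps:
$x{\left(d \right)} = \frac{1}{d \left(430 + d\right)}$ ($x{\left(d \right)} = \frac{1}{\left(d + 430\right) d} = \frac{1}{\left(430 + d\right) d} = \frac{1}{d \left(430 + d\right)}$)
$\left(x{\left(l \right)} - 1973372\right) - 451867 = \left(\frac{1}{\left(-1381\right) \left(430 - 1381\right)} - 1973372\right) - 451867 = \left(- \frac{1}{1381 \left(-951\right)} - 1973372\right) - 451867 = \left(\left(- \frac{1}{1381}\right) \left(- \frac{1}{951}\right) - 1973372\right) - 451867 = \left(\frac{1}{1313331} - 1973372\right) - 451867 = - \frac{2591690622131}{1313331} - 451867 = - \frac{3185141561108}{1313331}$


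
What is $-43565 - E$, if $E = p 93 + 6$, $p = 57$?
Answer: $-48872$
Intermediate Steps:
$E = 5307$ ($E = 57 \cdot 93 + 6 = 5301 + 6 = 5307$)
$-43565 - E = -43565 - 5307 = -48872$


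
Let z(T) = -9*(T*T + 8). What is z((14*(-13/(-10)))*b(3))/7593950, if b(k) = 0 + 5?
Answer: -74601/7593950 ≈ -0.0098237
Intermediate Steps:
b(k) = 5
z(T) = -72 - 9*T² (z(T) = -9*(T² + 8) = -9*(8 + T²) = -72 - 9*T²)
z((14*(-13/(-10)))*b(3))/7593950 = (-72 - 9*((14*(-13/(-10)))*5)²)/7593950 = (-72 - 9*((14*(-13*(-⅒)))*5)²)*(1/7593950) = (-72 - 9*((14*(13/10))*5)²)*(1/7593950) = (-72 - 9*((91/5)*5)²)*(1/7593950) = (-72 - 9*91²)*(1/7593950) = (-72 - 9*8281)*(1/7593950) = (-72 - 74529)*(1/7593950) = -74601*1/7593950 = -74601/7593950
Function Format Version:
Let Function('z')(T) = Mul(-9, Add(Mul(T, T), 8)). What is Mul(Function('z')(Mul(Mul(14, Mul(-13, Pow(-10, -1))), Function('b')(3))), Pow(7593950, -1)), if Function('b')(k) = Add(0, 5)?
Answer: Rational(-74601, 7593950) ≈ -0.0098237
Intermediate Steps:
Function('b')(k) = 5
Function('z')(T) = Add(-72, Mul(-9, Pow(T, 2))) (Function('z')(T) = Mul(-9, Add(Pow(T, 2), 8)) = Mul(-9, Add(8, Pow(T, 2))) = Add(-72, Mul(-9, Pow(T, 2))))
Mul(Function('z')(Mul(Mul(14, Mul(-13, Pow(-10, -1))), Function('b')(3))), Pow(7593950, -1)) = Mul(Add(-72, Mul(-9, Pow(Mul(Mul(14, Mul(-13, Pow(-10, -1))), 5), 2))), Pow(7593950, -1)) = Mul(Add(-72, Mul(-9, Pow(Mul(Mul(14, Mul(-13, Rational(-1, 10))), 5), 2))), Rational(1, 7593950)) = Mul(Add(-72, Mul(-9, Pow(Mul(Mul(14, Rational(13, 10)), 5), 2))), Rational(1, 7593950)) = Mul(Add(-72, Mul(-9, Pow(Mul(Rational(91, 5), 5), 2))), Rational(1, 7593950)) = Mul(Add(-72, Mul(-9, Pow(91, 2))), Rational(1, 7593950)) = Mul(Add(-72, Mul(-9, 8281)), Rational(1, 7593950)) = Mul(Add(-72, -74529), Rational(1, 7593950)) = Mul(-74601, Rational(1, 7593950)) = Rational(-74601, 7593950)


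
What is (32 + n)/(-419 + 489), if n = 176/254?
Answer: 2076/4445 ≈ 0.46704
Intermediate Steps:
n = 88/127 (n = 176*(1/254) = 88/127 ≈ 0.69291)
(32 + n)/(-419 + 489) = (32 + 88/127)/(-419 + 489) = (4152/127)/70 = (4152/127)*(1/70) = 2076/4445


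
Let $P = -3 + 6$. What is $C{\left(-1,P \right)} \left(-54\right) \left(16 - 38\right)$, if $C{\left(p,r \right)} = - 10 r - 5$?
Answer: $-41580$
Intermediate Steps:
$P = 3$
$C{\left(p,r \right)} = -5 - 10 r$
$C{\left(-1,P \right)} \left(-54\right) \left(16 - 38\right) = \left(-5 - 30\right) \left(-54\right) \left(16 - 38\right) = \left(-35\right) \left(-54\right) \left(-22\right) = 1890 \left(-22\right) = -41580$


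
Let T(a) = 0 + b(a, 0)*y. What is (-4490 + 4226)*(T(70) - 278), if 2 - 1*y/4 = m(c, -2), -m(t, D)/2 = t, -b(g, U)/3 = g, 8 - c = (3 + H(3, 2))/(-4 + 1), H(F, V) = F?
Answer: 4952112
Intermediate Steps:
c = 10 (c = 8 - (3 + 3)/(-4 + 1) = 8 - 6/(-3) = 8 - 6*(-1)/3 = 8 - 1*(-2) = 8 + 2 = 10)
b(g, U) = -3*g
m(t, D) = -2*t
y = 88 (y = 8 - (-8)*10 = 8 - 4*(-20) = 8 + 80 = 88)
T(a) = -264*a (T(a) = 0 - 3*a*88 = 0 - 264*a = -264*a)
(-4490 + 4226)*(T(70) - 278) = (-4490 + 4226)*(-264*70 - 278) = -264*(-18480 - 278) = -264*(-18758) = 4952112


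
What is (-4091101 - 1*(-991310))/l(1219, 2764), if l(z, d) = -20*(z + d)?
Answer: 3099791/79660 ≈ 38.913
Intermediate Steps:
l(z, d) = -20*d - 20*z (l(z, d) = -20*(d + z) = -20*d - 20*z)
(-4091101 - 1*(-991310))/l(1219, 2764) = (-4091101 - 1*(-991310))/(-20*2764 - 20*1219) = (-4091101 + 991310)/(-55280 - 24380) = -3099791/(-79660) = -3099791*(-1/79660) = 3099791/79660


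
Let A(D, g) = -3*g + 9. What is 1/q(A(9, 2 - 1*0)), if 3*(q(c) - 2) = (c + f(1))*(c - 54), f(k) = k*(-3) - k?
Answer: 1/19 ≈ 0.052632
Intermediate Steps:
f(k) = -4*k (f(k) = -3*k - k = -4*k)
A(D, g) = 9 - 3*g
q(c) = 2 + (-54 + c)*(-4 + c)/3 (q(c) = 2 + ((c - 4*1)*(c - 54))/3 = 2 + ((c - 4)*(-54 + c))/3 = 2 + ((-4 + c)*(-54 + c))/3 = 2 + ((-54 + c)*(-4 + c))/3 = 2 + (-54 + c)*(-4 + c)/3)
1/q(A(9, 2 - 1*0)) = 1/(74 - 58*(9 - 3*(2 - 1*0))/3 + (9 - 3*(2 - 1*0))²/3) = 1/(74 - 58*(9 - 3*(2 + 0))/3 + (9 - 3*(2 + 0))²/3) = 1/(74 - 58*(9 - 3*2)/3 + (9 - 3*2)²/3) = 1/(74 - 58*(9 - 6)/3 + (9 - 6)²/3) = 1/(74 - 58/3*3 + (⅓)*3²) = 1/(74 - 58 + (⅓)*9) = 1/(74 - 58 + 3) = 1/19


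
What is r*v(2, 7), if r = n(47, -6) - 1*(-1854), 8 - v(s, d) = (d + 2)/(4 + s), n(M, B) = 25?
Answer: 24427/2 ≈ 12214.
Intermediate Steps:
v(s, d) = 8 - (2 + d)/(4 + s) (v(s, d) = 8 - (d + 2)/(4 + s) = 8 - (2 + d)/(4 + s))
r = 1879 (r = 25 - 1*(-1854) = 25 + 1854 = 1879)
r*v(2, 7) = 1879*((30 - 1*7 + 8*2)/(4 + 2)) = 1879*((30 - 7 + 16)/6) = 1879*((⅙)*39) = 1879*(13/2) = 24427/2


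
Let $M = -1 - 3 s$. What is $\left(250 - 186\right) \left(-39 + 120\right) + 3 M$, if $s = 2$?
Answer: $5163$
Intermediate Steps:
$M = -7$ ($M = -1 - 6 = -7$)
$\left(250 - 186\right) \left(-39 + 120\right) + 3 M = \left(250 - 186\right) \left(-39 + 120\right) + 3 \left(-7\right) = 64 \cdot 81 - 21 = 5184 - 21 = 5163$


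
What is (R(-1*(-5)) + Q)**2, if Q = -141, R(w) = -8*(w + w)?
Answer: 48841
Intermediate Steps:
R(w) = -16*w
(R(-1*(-5)) + Q)**2 = (-(-16)*(-5) - 141)**2 = (-16*5 - 141)**2 = (-80 - 141)**2 = (-221)**2 = 48841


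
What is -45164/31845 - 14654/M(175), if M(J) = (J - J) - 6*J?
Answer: 13974481/1114575 ≈ 12.538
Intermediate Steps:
M(J) = -6*J (M(J) = 0 - 6*J = -6*J)
-45164/31845 - 14654/M(175) = -45164/31845 - 14654/((-6*175)) = -45164*1/31845 - 14654/(-1050) = -45164/31845 - 14654*(-1/1050) = -45164/31845 + 7327/525 = 13974481/1114575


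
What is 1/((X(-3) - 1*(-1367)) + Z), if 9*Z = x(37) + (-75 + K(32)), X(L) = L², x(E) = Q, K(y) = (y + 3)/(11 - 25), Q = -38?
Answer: 6/8179 ≈ 0.00073359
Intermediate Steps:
K(y) = -3/14 - y/14 (K(y) = (3 + y)/(-14) = (3 + y)*(-1/14) = -3/14 - y/14)
x(E) = -38
Z = -77/6 (Z = (-38 + (-75 + (-3/14 - 1/14*32)))/9 = (-38 + (-75 + (-3/14 - 16/7)))/9 = (-38 + (-75 - 5/2))/9 = (-38 - 155/2)/9 = (⅑)*(-231/2) = -77/6 ≈ -12.833)
1/((X(-3) - 1*(-1367)) + Z) = 1/(((-3)² - 1*(-1367)) - 77/6) = 1/((9 + 1367) - 77/6) = 1/(1376 - 77/6) = 1/(8179/6) = 6/8179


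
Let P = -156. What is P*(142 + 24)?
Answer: -25896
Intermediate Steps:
P*(142 + 24) = -156*(142 + 24) = -156*166 = -25896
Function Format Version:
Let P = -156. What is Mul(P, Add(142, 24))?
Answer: -25896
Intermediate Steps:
Mul(P, Add(142, 24)) = Mul(-156, Add(142, 24)) = Mul(-156, 166) = -25896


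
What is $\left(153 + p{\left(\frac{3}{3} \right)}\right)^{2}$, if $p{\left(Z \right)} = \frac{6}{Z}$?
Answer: $25281$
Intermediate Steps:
$\left(153 + p{\left(\frac{3}{3} \right)}\right)^{2} = \left(153 + \frac{6}{3 \cdot \frac{1}{3}}\right)^{2} = \left(153 + \frac{6}{1}\right)^{2} = \left(153 + 6 \cdot 1\right)^{2} = \left(153 + 6\right)^{2} = 159^{2} = 25281$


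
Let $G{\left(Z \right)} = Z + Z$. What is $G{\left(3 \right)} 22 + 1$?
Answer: $133$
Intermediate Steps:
$G{\left(Z \right)} = 2 Z$
$G{\left(3 \right)} 22 + 1 = 2 \cdot 3 \cdot 22 + 1 = 6 \cdot 22 + 1 = 132 + 1 = 133$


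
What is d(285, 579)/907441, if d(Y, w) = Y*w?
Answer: 165015/907441 ≈ 0.18185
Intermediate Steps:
d(285, 579)/907441 = (285*579)/907441 = 165015*(1/907441) = 165015/907441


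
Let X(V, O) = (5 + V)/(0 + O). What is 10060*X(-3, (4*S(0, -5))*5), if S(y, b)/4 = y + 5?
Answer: 503/10 ≈ 50.300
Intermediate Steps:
S(y, b) = 20 + 4*y (S(y, b) = 4*(y + 5) = 4*(5 + y) = 20 + 4*y)
X(V, O) = (5 + V)/O
10060*X(-3, (4*S(0, -5))*5) = 10060*((5 - 3)/(((4*(20 + 4*0))*5))) = 10060*(2/((4*(20 + 0))*5)) = 10060*(2/((4*20)*5)) = 10060*(2/(80*5)) = 10060*(2/400) = 10060*((1/400)*2) = 10060*(1/200) = 503/10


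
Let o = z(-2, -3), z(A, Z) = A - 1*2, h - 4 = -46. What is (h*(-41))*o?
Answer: -6888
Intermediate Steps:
h = -42 (h = 4 - 46 = -42)
z(A, Z) = -2 + A (z(A, Z) = A - 2 = -2 + A)
o = -4 (o = -2 - 2 = -4)
(h*(-41))*o = -42*(-41)*(-4) = 1722*(-4) = -6888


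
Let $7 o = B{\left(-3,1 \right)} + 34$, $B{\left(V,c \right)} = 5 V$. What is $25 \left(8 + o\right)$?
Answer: $\frac{1875}{7} \approx 267.86$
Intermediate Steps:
$o = \frac{19}{7}$ ($o = \frac{5 \left(-3\right) + 34}{7} = \frac{-15 + 34}{7} = \frac{1}{7} \cdot 19 = \frac{19}{7} \approx 2.7143$)
$25 \left(8 + o\right) = 25 \left(8 + \frac{19}{7}\right) = 25 \cdot \frac{75}{7} = \frac{1875}{7}$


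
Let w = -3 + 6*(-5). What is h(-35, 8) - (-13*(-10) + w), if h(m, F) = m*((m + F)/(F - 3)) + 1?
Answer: 93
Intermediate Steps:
h(m, F) = 1 + m*(F + m)/(-3 + F) (h(m, F) = m*((F + m)/(-3 + F)) + 1 = m*(F + m)/(-3 + F) + 1 = 1 + m*(F + m)/(-3 + F))
w = -33 (w = -3 - 30 = -33)
h(-35, 8) - (-13*(-10) + w) = (-3 + 8 + (-35)² + 8*(-35))/(-3 + 8) - (-13*(-10) - 33) = (-3 + 8 + 1225 - 280)/5 - (130 - 33) = (⅕)*950 - 1*97 = 190 - 97 = 93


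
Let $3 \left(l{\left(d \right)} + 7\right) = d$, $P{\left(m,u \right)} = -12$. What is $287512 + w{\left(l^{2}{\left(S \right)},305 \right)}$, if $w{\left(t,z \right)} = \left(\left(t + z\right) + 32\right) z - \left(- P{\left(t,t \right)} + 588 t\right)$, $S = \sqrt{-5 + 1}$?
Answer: $\frac{3388894}{9} + \frac{7924 i}{3} \approx 3.7654 \cdot 10^{5} + 2641.3 i$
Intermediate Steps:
$S = 2 i$ ($S = \sqrt{-4} = 2 i \approx 2.0 i$)
$l{\left(d \right)} = -7 + \frac{d}{3}$
$w{\left(t,z \right)} = -12 - 588 t + z \left(32 + t + z\right)$ ($w{\left(t,z \right)} = \left(\left(t + z\right) + 32\right) z - \left(12 + 588 t\right) = \left(32 + t + z\right) z - \left(12 + 588 t\right) = z \left(32 + t + z\right) - \left(12 + 588 t\right) = -12 - 588 t + z \left(32 + t + z\right)$)
$287512 + w{\left(l^{2}{\left(S \right)},305 \right)} = 287512 + \left(-12 + 305^{2} - 588 \left(-7 + \frac{2 i}{3}\right)^{2} + 32 \cdot 305 + \left(-7 + \frac{2 i}{3}\right)^{2} \cdot 305\right) = 287512 + \left(-12 + 93025 - 588 \left(-7 + \frac{2 i}{3}\right)^{2} + 9760 + \left(-7 + \frac{2 i}{3}\right)^{2} \cdot 305\right) = 287512 + \left(-12 + 93025 - 588 \left(-7 + \frac{2 i}{3}\right)^{2} + 9760 + 305 \left(-7 + \frac{2 i}{3}\right)^{2}\right) = 287512 + \left(102773 - 283 \left(-7 + \frac{2 i}{3}\right)^{2}\right) = 390285 - 283 \left(-7 + \frac{2 i}{3}\right)^{2}$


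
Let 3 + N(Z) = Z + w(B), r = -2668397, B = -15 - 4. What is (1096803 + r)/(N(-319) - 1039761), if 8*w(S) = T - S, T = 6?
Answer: 12572752/8320639 ≈ 1.5110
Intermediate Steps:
B = -19
w(S) = ¾ - S/8 (w(S) = (6 - S)/8 = ¾ - S/8)
N(Z) = ⅛ + Z (N(Z) = -3 + (Z + (¾ - ⅛*(-19))) = -3 + (Z + (¾ + 19/8)) = -3 + (Z + 25/8) = -3 + (25/8 + Z) = ⅛ + Z)
(1096803 + r)/(N(-319) - 1039761) = (1096803 - 2668397)/((⅛ - 319) - 1039761) = -1571594/(-2551/8 - 1039761) = -1571594/(-8320639/8) = -1571594*(-8/8320639) = 12572752/8320639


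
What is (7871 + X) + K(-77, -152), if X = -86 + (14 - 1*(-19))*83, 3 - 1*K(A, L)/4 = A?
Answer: 10844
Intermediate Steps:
K(A, L) = 12 - 4*A
X = 2653 (X = -86 + (14 + 19)*83 = -86 + 33*83 = -86 + 2739 = 2653)
(7871 + X) + K(-77, -152) = (7871 + 2653) + (12 - 4*(-77)) = 10524 + (12 + 308) = 10524 + 320 = 10844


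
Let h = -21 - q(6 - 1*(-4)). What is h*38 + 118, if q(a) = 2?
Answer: -756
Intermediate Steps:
h = -23 (h = -21 - 1*2 = -21 - 2 = -23)
h*38 + 118 = -23*38 + 118 = -874 + 118 = -756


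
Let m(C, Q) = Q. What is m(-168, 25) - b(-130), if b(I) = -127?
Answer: 152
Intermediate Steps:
m(-168, 25) - b(-130) = 25 - 1*(-127) = 25 + 127 = 152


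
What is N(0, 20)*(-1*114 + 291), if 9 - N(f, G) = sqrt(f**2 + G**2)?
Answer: -1947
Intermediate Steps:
N(f, G) = 9 - sqrt(G**2 + f**2) (N(f, G) = 9 - sqrt(f**2 + G**2) = 9 - sqrt(G**2 + f**2))
N(0, 20)*(-1*114 + 291) = (9 - sqrt(20**2 + 0**2))*(-1*114 + 291) = (9 - sqrt(400 + 0))*(-114 + 291) = (9 - sqrt(400))*177 = (9 - 1*20)*177 = (9 - 20)*177 = -11*177 = -1947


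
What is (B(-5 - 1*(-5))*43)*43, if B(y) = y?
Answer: 0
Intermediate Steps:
(B(-5 - 1*(-5))*43)*43 = ((-5 - 1*(-5))*43)*43 = ((-5 + 5)*43)*43 = (0*43)*43 = 0*43 = 0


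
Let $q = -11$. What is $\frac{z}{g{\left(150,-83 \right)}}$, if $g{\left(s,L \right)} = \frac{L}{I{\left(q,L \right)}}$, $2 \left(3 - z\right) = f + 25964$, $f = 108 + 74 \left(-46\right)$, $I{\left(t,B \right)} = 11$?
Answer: $\frac{124641}{83} \approx 1501.7$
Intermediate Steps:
$f = -3296$ ($f = 108 - 3404 = -3296$)
$z = -11331$ ($z = 3 - \frac{-3296 + 25964}{2} = 3 - 11334 = -11331$)
$g{\left(s,L \right)} = \frac{L}{11}$
$\frac{z}{g{\left(150,-83 \right)}} = - \frac{11331}{\frac{1}{11} \left(-83\right)} = - \frac{11331}{- \frac{83}{11}} = \left(-11331\right) \left(- \frac{11}{83}\right) = \frac{124641}{83}$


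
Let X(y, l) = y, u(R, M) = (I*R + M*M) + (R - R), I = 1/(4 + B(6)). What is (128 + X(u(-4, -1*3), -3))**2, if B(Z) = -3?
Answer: 17689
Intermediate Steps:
I = 1 (I = 1/(4 - 3) = 1/1 = 1)
u(R, M) = R + M**2 (u(R, M) = (1*R + M*M) + (R - R) = (R + M**2) + 0 = R + M**2)
(128 + X(u(-4, -1*3), -3))**2 = (128 + (-4 + (-1*3)**2))**2 = (128 + (-4 + (-3)**2))**2 = (128 + (-4 + 9))**2 = (128 + 5)**2 = 133**2 = 17689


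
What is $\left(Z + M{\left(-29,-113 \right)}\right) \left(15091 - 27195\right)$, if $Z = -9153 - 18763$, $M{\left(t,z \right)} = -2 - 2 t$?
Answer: $337217440$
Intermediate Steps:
$Z = -27916$ ($Z = -9153 - 18763 = -27916$)
$\left(Z + M{\left(-29,-113 \right)}\right) \left(15091 - 27195\right) = \left(-27916 - -56\right) \left(15091 - 27195\right) = \left(-27916 + \left(-2 + 58\right)\right) \left(-12104\right) = \left(-27916 + 56\right) \left(-12104\right) = \left(-27860\right) \left(-12104\right) = 337217440$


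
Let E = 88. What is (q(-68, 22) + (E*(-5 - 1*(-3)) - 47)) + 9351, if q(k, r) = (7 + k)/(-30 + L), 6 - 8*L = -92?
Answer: 648332/71 ≈ 9131.4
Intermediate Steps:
L = 49/4 (L = ¾ - ⅛*(-92) = ¾ + 23/2 = 49/4 ≈ 12.250)
q(k, r) = -28/71 - 4*k/71 (q(k, r) = (7 + k)/(-30 + 49/4) = (7 + k)/(-71/4) = (7 + k)*(-4/71) = -28/71 - 4*k/71)
(q(-68, 22) + (E*(-5 - 1*(-3)) - 47)) + 9351 = ((-28/71 - 4/71*(-68)) + (88*(-5 - 1*(-3)) - 47)) + 9351 = ((-28/71 + 272/71) + (88*(-5 + 3) - 47)) + 9351 = (244/71 + (88*(-2) - 47)) + 9351 = (244/71 + (-176 - 47)) + 9351 = (244/71 - 223) + 9351 = -15589/71 + 9351 = 648332/71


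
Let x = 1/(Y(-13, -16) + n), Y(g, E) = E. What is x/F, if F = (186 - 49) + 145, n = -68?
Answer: -1/23688 ≈ -4.2215e-5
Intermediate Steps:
F = 282 (F = 137 + 145 = 282)
x = -1/84 (x = 1/(-16 - 68) = 1/(-84) = -1/84 ≈ -0.011905)
x/F = -1/84/282 = -1/84*1/282 = -1/23688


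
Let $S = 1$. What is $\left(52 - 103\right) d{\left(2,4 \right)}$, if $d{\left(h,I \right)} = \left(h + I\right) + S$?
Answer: $-357$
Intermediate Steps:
$d{\left(h,I \right)} = 1 + I + h$ ($d{\left(h,I \right)} = \left(h + I\right) + 1 = \left(I + h\right) + 1 = 1 + I + h$)
$\left(52 - 103\right) d{\left(2,4 \right)} = \left(52 - 103\right) \left(1 + 4 + 2\right) = \left(-51\right) 7 = -357$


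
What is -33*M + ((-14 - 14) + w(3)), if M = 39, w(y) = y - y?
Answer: -1315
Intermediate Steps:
w(y) = 0
-33*M + ((-14 - 14) + w(3)) = -33*39 + ((-14 - 14) + 0) = -1287 + (-28 + 0) = -1287 - 28 = -1315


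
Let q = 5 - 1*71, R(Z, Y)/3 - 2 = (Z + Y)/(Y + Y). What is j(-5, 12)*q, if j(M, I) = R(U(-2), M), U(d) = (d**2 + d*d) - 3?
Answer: -396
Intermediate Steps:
U(d) = -3 + 2*d**2 (U(d) = (d**2 + d**2) - 3 = 2*d**2 - 3 = -3 + 2*d**2)
R(Z, Y) = 6 + 3*(Y + Z)/(2*Y) (R(Z, Y) = 6 + 3*((Z + Y)/(Y + Y)) = 6 + 3*((Y + Z)/((2*Y))) = 6 + 3*((Y + Z)*(1/(2*Y))) = 6 + 3*((Y + Z)/(2*Y)) = 6 + 3*(Y + Z)/(2*Y))
j(M, I) = 3*(5 + 5*M)/(2*M) (j(M, I) = 3*((-3 + 2*(-2)**2) + 5*M)/(2*M) = 3*((-3 + 2*4) + 5*M)/(2*M) = 3*((-3 + 8) + 5*M)/(2*M) = 3*(5 + 5*M)/(2*M))
q = -66 (q = 5 - 71 = -66)
j(-5, 12)*q = ((15/2)*(1 - 5)/(-5))*(-66) = ((15/2)*(-1/5)*(-4))*(-66) = 6*(-66) = -396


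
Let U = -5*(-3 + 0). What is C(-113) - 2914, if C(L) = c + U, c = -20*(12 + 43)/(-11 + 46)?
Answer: -20513/7 ≈ -2930.4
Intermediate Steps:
U = 15 (U = -5*(-3) = 15)
c = -220/7 (c = -20/(35/55) = -20/(35*(1/55)) = -20/7/11 = -20*11/7 = -220/7 ≈ -31.429)
C(L) = -115/7 (C(L) = -220/7 + 15 = -115/7)
C(-113) - 2914 = -115/7 - 2914 = -20513/7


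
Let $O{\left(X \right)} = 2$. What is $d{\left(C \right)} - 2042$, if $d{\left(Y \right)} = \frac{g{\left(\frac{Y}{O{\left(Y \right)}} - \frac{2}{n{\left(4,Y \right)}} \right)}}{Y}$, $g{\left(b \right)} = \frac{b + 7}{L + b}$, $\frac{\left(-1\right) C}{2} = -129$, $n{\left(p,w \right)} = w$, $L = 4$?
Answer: $- \frac{9038380873}{4426248} \approx -2042.0$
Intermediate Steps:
$C = 258$ ($C = \left(-2\right) \left(-129\right) = 258$)
$g{\left(b \right)} = \frac{7 + b}{4 + b}$ ($g{\left(b \right)} = \frac{b + 7}{4 + b} = \frac{7 + b}{4 + b}$)
$d{\left(Y \right)} = \frac{7 + \frac{Y}{2} - \frac{2}{Y}}{Y \left(4 + \frac{Y}{2} - \frac{2}{Y}\right)}$ ($d{\left(Y \right)} = \frac{\frac{1}{4 + \left(\frac{Y}{2} - \frac{2}{Y}\right)} \left(7 + \left(\frac{Y}{2} - \frac{2}{Y}\right)\right)}{Y} = \frac{\frac{1}{4 + \frac{Y}{2} - \frac{2}{Y}} \left(7 + \frac{Y}{2} - \frac{2}{Y}\right)}{Y} = \frac{7 + \frac{Y}{2} - \frac{2}{Y}}{Y \left(4 + \frac{Y}{2} - \frac{2}{Y}\right)}$)
$d{\left(C \right)} - 2042 = \frac{-4 + 258^{2} + 14 \cdot 258}{258 \left(-4 + 258^{2} + 8 \cdot 258\right)} - 2042 = \frac{-4 + 66564 + 3612}{258 \left(-4 + 66564 + 2064\right)} - 2042 = \frac{1}{258} \cdot \frac{1}{68624} \cdot 70172 - 2042 = \frac{17543}{4426248} - 2042 = - \frac{9038380873}{4426248}$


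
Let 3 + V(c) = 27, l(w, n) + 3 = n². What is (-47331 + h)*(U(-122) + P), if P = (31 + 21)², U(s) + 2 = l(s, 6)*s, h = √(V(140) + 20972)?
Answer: 62666244 - 2648*√5249 ≈ 6.2474e+7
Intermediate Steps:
l(w, n) = -3 + n²
V(c) = 24 (V(c) = -3 + 27 = 24)
h = 2*√5249 (h = √(24 + 20972) = √20996 = 2*√5249 ≈ 144.90)
U(s) = -2 + 33*s (U(s) = -2 + (-3 + 6²)*s = -2 + (-3 + 36)*s = -2 + 33*s)
P = 2704 (P = 52² = 2704)
(-47331 + h)*(U(-122) + P) = (-47331 + 2*√5249)*((-2 + 33*(-122)) + 2704) = (-47331 + 2*√5249)*((-2 - 4026) + 2704) = (-47331 + 2*√5249)*(-4028 + 2704) = (-47331 + 2*√5249)*(-1324) = 62666244 - 2648*√5249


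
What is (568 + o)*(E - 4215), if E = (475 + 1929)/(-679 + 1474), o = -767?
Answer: 666355679/795 ≈ 8.3818e+5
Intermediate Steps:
E = 2404/795 ≈ 3.0239
(568 + o)*(E - 4215) = (568 - 767)*(2404/795 - 4215) = -199*(-3348521/795) = 666355679/795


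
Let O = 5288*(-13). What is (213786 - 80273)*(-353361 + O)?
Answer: -56356504865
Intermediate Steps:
O = -68744
(213786 - 80273)*(-353361 + O) = (213786 - 80273)*(-353361 - 68744) = 133513*(-422105) = -56356504865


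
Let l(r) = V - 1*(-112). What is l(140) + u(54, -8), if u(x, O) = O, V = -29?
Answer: 75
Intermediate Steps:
l(r) = 83 (l(r) = -29 - 1*(-112) = -29 + 112 = 83)
l(140) + u(54, -8) = 83 - 8 = 75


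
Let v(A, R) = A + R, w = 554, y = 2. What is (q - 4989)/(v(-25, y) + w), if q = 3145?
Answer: -1844/531 ≈ -3.4727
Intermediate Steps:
(q - 4989)/(v(-25, y) + w) = (3145 - 4989)/((-25 + 2) + 554) = -1844/(-23 + 554) = -1844/531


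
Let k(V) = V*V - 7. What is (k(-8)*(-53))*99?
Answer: -299079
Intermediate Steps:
k(V) = -7 + V**2 (k(V) = V**2 - 7 = -7 + V**2)
(k(-8)*(-53))*99 = ((-7 + (-8)**2)*(-53))*99 = ((-7 + 64)*(-53))*99 = (57*(-53))*99 = -3021*99 = -299079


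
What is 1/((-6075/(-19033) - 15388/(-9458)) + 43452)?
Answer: 90007057/3911161809341 ≈ 2.3013e-5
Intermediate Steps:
1/((-6075/(-19033) - 15388/(-9458)) + 43452) = 1/((-6075*(-1/19033) - 15388*(-1/9458)) + 43452) = 1/((6075/19033 + 7694/4729) + 43452) = 1/(175168577/90007057 + 43452) = 1/(3911161809341/90007057) = 90007057/3911161809341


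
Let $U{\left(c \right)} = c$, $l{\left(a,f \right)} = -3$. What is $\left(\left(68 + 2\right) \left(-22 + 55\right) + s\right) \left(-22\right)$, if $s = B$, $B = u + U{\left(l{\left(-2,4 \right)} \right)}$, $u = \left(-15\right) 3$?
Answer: $-49764$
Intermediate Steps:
$u = -45$
$B = -48$ ($B = -45 - 3 = -48$)
$s = -48$
$\left(\left(68 + 2\right) \left(-22 + 55\right) + s\right) \left(-22\right) = \left(\left(68 + 2\right) \left(-22 + 55\right) - 48\right) \left(-22\right) = \left(70 \cdot 33 - 48\right) \left(-22\right) = \left(2310 - 48\right) \left(-22\right) = 2262 \left(-22\right) = -49764$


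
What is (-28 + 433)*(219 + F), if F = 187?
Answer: 164430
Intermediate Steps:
(-28 + 433)*(219 + F) = (-28 + 433)*(219 + 187) = 405*406 = 164430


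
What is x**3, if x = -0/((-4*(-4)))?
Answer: 0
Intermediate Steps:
x = 0 (x = -0/16 = -12*0 = 0)
x**3 = 0**3 = 0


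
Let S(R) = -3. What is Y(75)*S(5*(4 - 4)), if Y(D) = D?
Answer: -225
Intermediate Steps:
Y(75)*S(5*(4 - 4)) = 75*(-3) = -225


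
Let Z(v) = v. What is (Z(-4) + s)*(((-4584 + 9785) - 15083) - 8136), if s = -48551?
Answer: 874863990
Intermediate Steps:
(Z(-4) + s)*(((-4584 + 9785) - 15083) - 8136) = (-4 - 48551)*(((-4584 + 9785) - 15083) - 8136) = -48555*((5201 - 15083) - 8136) = -48555*(-9882 - 8136) = -48555*(-18018) = 874863990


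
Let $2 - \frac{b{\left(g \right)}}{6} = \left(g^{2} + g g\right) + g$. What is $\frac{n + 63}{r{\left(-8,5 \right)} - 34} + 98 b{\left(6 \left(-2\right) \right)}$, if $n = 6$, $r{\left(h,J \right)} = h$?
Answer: $- \frac{2255591}{14} \approx -1.6111 \cdot 10^{5}$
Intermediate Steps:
$b{\left(g \right)} = 12 - 12 g^{2} - 6 g$ ($b{\left(g \right)} = 12 - 6 \left(\left(g^{2} + g g\right) + g\right) = 12 - 6 \left(\left(g^{2} + g^{2}\right) + g\right) = 12 - 6 \left(2 g^{2} + g\right) = 12 - 6 \left(g + 2 g^{2}\right) = 12 - \left(6 g + 12 g^{2}\right) = 12 - 12 g^{2} - 6 g$)
$\frac{n + 63}{r{\left(-8,5 \right)} - 34} + 98 b{\left(6 \left(-2\right) \right)} = \frac{6 + 63}{-8 - 34} + 98 \left(12 - 12 \left(6 \left(-2\right)\right)^{2} - 6 \cdot 6 \left(-2\right)\right) = \frac{69}{-42} + 98 \left(12 - 12 \left(-12\right)^{2} - -72\right) = 69 \left(- \frac{1}{42}\right) + 98 \left(12 - 1728 + 72\right) = - \frac{23}{14} + 98 \left(12 - 1728 + 72\right) = - \frac{23}{14} + 98 \left(-1644\right) = - \frac{23}{14} - 161112 = - \frac{2255591}{14}$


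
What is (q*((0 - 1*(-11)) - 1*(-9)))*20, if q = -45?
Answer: -18000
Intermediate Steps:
(q*((0 - 1*(-11)) - 1*(-9)))*20 = -45*((0 - 1*(-11)) - 1*(-9))*20 = -45*((0 + 11) + 9)*20 = -45*(11 + 9)*20 = -45*20*20 = -900*20 = -18000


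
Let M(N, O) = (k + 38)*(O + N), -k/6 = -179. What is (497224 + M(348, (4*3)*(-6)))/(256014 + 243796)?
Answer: 402068/249905 ≈ 1.6089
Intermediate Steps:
k = 1074 (k = -6*(-179) = 1074)
M(N, O) = 1112*N + 1112*O (M(N, O) = (1074 + 38)*(O + N) = 1112*(N + O) = 1112*N + 1112*O)
(497224 + M(348, (4*3)*(-6)))/(256014 + 243796) = (497224 + (1112*348 + 1112*((4*3)*(-6))))/(256014 + 243796) = (497224 + (386976 + 1112*(12*(-6))))/499810 = (497224 + (386976 + 1112*(-72)))*(1/499810) = (497224 + (386976 - 80064))*(1/499810) = (497224 + 306912)*(1/499810) = 804136*(1/499810) = 402068/249905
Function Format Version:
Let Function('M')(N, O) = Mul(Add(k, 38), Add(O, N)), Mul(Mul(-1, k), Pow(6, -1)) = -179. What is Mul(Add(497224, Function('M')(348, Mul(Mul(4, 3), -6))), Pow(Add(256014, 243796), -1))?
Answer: Rational(402068, 249905) ≈ 1.6089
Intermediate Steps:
k = 1074 (k = Mul(-6, -179) = 1074)
Function('M')(N, O) = Add(Mul(1112, N), Mul(1112, O)) (Function('M')(N, O) = Mul(Add(1074, 38), Add(O, N)) = Mul(1112, Add(N, O)) = Add(Mul(1112, N), Mul(1112, O)))
Mul(Add(497224, Function('M')(348, Mul(Mul(4, 3), -6))), Pow(Add(256014, 243796), -1)) = Mul(Add(497224, Add(Mul(1112, 348), Mul(1112, Mul(Mul(4, 3), -6)))), Pow(Add(256014, 243796), -1)) = Mul(Add(497224, Add(386976, Mul(1112, Mul(12, -6)))), Pow(499810, -1)) = Mul(Add(497224, Add(386976, Mul(1112, -72))), Rational(1, 499810)) = Mul(Add(497224, Add(386976, -80064)), Rational(1, 499810)) = Mul(Add(497224, 306912), Rational(1, 499810)) = Mul(804136, Rational(1, 499810)) = Rational(402068, 249905)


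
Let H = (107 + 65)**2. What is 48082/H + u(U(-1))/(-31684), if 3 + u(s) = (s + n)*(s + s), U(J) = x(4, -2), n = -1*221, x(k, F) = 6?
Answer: 199980695/117167432 ≈ 1.7068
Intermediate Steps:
n = -221
U(J) = 6
u(s) = -3 + 2*s*(-221 + s) (u(s) = -3 + (s - 221)*(s + s) = -3 + (-221 + s)*(2*s) = -3 + 2*s*(-221 + s))
H = 29584 (H = 172**2 = 29584)
48082/H + u(U(-1))/(-31684) = 48082/29584 + (-3 - 442*6 + 2*6**2)/(-31684) = 48082*(1/29584) + (-3 - 2652 + 2*36)*(-1/31684) = 24041/14792 + (-3 - 2652 + 72)*(-1/31684) = 24041/14792 - 2583*(-1/31684) = 24041/14792 + 2583/31684 = 199980695/117167432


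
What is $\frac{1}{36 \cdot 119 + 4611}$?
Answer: $\frac{1}{8895} \approx 0.00011242$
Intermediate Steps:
$\frac{1}{36 \cdot 119 + 4611} = \frac{1}{4284 + 4611} = \frac{1}{8895}$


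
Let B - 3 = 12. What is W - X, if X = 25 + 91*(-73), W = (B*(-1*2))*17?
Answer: 6108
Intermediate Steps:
B = 15 (B = 3 + 12 = 15)
W = -510 (W = (15*(-1*2))*17 = (15*(-2))*17 = -30*17 = -510)
X = -6618 (X = 25 - 6643 = -6618)
W - X = -510 - 1*(-6618) = -510 + 6618 = 6108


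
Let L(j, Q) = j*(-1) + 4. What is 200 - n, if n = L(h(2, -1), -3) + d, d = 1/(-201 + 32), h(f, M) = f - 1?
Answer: 33294/169 ≈ 197.01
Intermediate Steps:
h(f, M) = -1 + f
d = -1/169 (d = 1/(-169) = -1/169 ≈ -0.0059172)
L(j, Q) = 4 - j (L(j, Q) = -j + 4 = 4 - j)
n = 506/169 (n = (4 - (-1 + 2)) - 1/169 = (4 - 1*1) - 1/169 = (4 - 1) - 1/169 = 3 - 1/169 = 506/169 ≈ 2.9941)
200 - n = 200 - 1*506/169 = 200 - 506/169 = 33294/169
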